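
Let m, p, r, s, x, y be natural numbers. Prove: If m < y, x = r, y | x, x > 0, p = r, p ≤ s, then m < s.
y | x and x > 0, hence y ≤ x. Since x = r, y ≤ r. Since p = r and p ≤ s, r ≤ s. y ≤ r, so y ≤ s. Since m < y, m < s.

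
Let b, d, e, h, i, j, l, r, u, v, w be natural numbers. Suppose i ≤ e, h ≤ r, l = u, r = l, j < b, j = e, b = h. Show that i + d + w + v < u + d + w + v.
Since b = h and j < b, j < h. j = e, so e < h. i ≤ e, so i < h. r = l and l = u, therefore r = u. Since h ≤ r, h ≤ u. Since i < h, i < u. Then i + d < u + d. Then i + d + w < u + d + w. Then i + d + w + v < u + d + w + v.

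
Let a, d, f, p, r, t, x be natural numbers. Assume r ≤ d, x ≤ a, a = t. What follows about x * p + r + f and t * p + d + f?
x * p + r + f ≤ t * p + d + f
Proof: a = t and x ≤ a, therefore x ≤ t. By multiplying by a non-negative, x * p ≤ t * p. r ≤ d, so r + f ≤ d + f. Since x * p ≤ t * p, x * p + r + f ≤ t * p + d + f.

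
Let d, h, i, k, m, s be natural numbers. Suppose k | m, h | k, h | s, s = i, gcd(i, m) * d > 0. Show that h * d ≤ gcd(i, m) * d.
s = i and h | s, thus h | i. h | k and k | m, therefore h | m. Since h | i, h | gcd(i, m). Then h * d | gcd(i, m) * d. gcd(i, m) * d > 0, so h * d ≤ gcd(i, m) * d.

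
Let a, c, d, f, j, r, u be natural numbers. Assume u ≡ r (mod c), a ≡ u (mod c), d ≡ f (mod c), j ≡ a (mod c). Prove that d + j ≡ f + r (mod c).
Since j ≡ a (mod c) and a ≡ u (mod c), j ≡ u (mod c). Because u ≡ r (mod c), j ≡ r (mod c). Since d ≡ f (mod c), d + j ≡ f + r (mod c).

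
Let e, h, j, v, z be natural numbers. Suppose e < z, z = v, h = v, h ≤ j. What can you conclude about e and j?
e < j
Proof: From z = v and e < z, e < v. h = v and h ≤ j, therefore v ≤ j. Since e < v, e < j.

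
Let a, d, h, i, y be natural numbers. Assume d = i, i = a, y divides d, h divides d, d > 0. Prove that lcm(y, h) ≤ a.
Because d = i and i = a, d = a. Because y divides d and h divides d, lcm(y, h) divides d. Since d > 0, lcm(y, h) ≤ d. Since d = a, lcm(y, h) ≤ a.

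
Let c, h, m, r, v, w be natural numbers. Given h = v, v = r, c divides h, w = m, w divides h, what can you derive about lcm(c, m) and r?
lcm(c, m) divides r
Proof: h = v and v = r, thus h = r. From w = m and w divides h, m divides h. Since c divides h, lcm(c, m) divides h. h = r, so lcm(c, m) divides r.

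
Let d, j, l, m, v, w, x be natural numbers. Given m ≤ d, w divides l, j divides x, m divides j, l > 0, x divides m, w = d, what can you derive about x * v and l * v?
x * v ≤ l * v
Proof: m divides j and j divides x, thus m divides x. x divides m, so m = x. m ≤ d, so x ≤ d. w = d and w divides l, so d divides l. l > 0, so d ≤ l. Since x ≤ d, x ≤ l. By multiplying by a non-negative, x * v ≤ l * v.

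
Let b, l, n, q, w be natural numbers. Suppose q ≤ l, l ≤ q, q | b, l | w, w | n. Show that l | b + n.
q ≤ l and l ≤ q, thus q = l. q | b, so l | b. l | w and w | n, thus l | n. l | b, so l | b + n.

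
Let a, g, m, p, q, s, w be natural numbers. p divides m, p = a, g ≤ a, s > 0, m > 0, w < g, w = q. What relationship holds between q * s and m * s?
q * s < m * s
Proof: w < g and g ≤ a, so w < a. Since w = q, q < a. p divides m and m > 0, hence p ≤ m. Since p = a, a ≤ m. Since q < a, q < m. Since s > 0, by multiplying by a positive, q * s < m * s.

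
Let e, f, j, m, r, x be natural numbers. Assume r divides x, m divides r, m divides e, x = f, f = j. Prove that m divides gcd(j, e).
x = f and r divides x, so r divides f. m divides r, so m divides f. From f = j, m divides j. m divides e, so m divides gcd(j, e).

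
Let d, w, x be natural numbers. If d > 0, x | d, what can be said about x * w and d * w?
x * w ≤ d * w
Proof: Since x | d and d > 0, x ≤ d. Then x * w ≤ d * w.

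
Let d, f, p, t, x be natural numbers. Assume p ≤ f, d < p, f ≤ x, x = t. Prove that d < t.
Because p ≤ f and f ≤ x, p ≤ x. d < p, so d < x. Since x = t, d < t.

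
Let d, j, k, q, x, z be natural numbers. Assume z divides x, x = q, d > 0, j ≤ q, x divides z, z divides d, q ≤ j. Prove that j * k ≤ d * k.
q ≤ j and j ≤ q, thus q = j. x = q, so x = j. z divides x and x divides z, therefore z = x. z divides d and d > 0, thus z ≤ d. z = x, so x ≤ d. Since x = j, j ≤ d. By multiplying by a non-negative, j * k ≤ d * k.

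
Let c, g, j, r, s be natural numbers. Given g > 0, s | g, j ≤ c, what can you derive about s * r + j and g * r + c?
s * r + j ≤ g * r + c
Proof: Because s | g and g > 0, s ≤ g. Then s * r ≤ g * r. Since j ≤ c, s * r + j ≤ g * r + c.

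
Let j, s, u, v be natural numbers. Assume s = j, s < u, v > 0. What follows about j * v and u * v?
j * v < u * v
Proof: s = j and s < u, hence j < u. From v > 0, j * v < u * v.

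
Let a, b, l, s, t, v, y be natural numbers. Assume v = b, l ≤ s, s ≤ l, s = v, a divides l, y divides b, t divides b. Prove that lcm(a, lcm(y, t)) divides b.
l ≤ s and s ≤ l, so l = s. Since s = v, l = v. a divides l, so a divides v. Since v = b, a divides b. y divides b and t divides b, thus lcm(y, t) divides b. Since a divides b, lcm(a, lcm(y, t)) divides b.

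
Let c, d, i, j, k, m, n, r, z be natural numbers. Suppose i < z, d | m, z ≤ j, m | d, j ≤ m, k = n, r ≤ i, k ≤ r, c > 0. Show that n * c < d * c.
m | d and d | m, thus m = d. From r ≤ i and i < z, r < z. k ≤ r, so k < z. z ≤ j, so k < j. j ≤ m, so k < m. Since m = d, k < d. k = n, so n < d. Since c > 0, n * c < d * c.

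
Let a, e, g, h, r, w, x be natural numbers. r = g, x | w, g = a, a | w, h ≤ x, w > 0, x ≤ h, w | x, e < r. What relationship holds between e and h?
e < h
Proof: Since x ≤ h and h ≤ x, x = h. r = g and g = a, hence r = a. Since e < r, e < a. w | x and x | w, so w = x. a | w and w > 0, so a ≤ w. w = x, so a ≤ x. Since e < a, e < x. x = h, so e < h.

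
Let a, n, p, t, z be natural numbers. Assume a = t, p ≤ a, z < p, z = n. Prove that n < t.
From z < p and p ≤ a, z < a. Since z = n, n < a. a = t, so n < t.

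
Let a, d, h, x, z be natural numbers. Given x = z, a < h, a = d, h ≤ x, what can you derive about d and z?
d < z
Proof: a < h and h ≤ x, so a < x. From x = z, a < z. a = d, so d < z.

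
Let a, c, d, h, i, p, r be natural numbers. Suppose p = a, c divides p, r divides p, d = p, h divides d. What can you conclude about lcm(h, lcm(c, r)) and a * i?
lcm(h, lcm(c, r)) divides a * i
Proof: d = p and h divides d, hence h divides p. Because c divides p and r divides p, lcm(c, r) divides p. h divides p, so lcm(h, lcm(c, r)) divides p. Because p = a, lcm(h, lcm(c, r)) divides a. Then lcm(h, lcm(c, r)) divides a * i.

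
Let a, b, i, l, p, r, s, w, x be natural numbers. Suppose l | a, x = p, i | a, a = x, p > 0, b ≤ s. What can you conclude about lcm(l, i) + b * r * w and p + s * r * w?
lcm(l, i) + b * r * w ≤ p + s * r * w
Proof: a = x and x = p, therefore a = p. Because l | a and i | a, lcm(l, i) | a. a = p, so lcm(l, i) | p. p > 0, so lcm(l, i) ≤ p. Since b ≤ s, b * r ≤ s * r. Then b * r * w ≤ s * r * w. lcm(l, i) ≤ p, so lcm(l, i) + b * r * w ≤ p + s * r * w.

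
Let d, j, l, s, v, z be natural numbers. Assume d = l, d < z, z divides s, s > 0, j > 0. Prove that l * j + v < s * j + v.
z divides s and s > 0, thus z ≤ s. d < z, so d < s. d = l, so l < s. Combining with j > 0, by multiplying by a positive, l * j < s * j. Then l * j + v < s * j + v.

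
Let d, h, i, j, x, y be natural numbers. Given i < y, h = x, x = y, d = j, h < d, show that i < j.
From h = x and x = y, h = y. d = j and h < d, thus h < j. h = y, so y < j. Since i < y, i < j.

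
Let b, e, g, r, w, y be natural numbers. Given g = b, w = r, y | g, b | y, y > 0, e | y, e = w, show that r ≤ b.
g = b and y | g, hence y | b. b | y, so y = b. e = w and w = r, thus e = r. Since e | y, r | y. Since y > 0, r ≤ y. y = b, so r ≤ b.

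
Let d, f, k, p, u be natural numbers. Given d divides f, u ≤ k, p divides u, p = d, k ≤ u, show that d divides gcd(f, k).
From u ≤ k and k ≤ u, u = k. Since p divides u, p divides k. p = d, so d divides k. Since d divides f, d divides gcd(f, k).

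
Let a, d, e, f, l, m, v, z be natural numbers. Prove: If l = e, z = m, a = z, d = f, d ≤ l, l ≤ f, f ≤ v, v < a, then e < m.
d = f and d ≤ l, thus f ≤ l. Since l ≤ f, f = l. f ≤ v and v < a, hence f < a. Since f = l, l < a. Since a = z, l < z. z = m, so l < m. Since l = e, e < m.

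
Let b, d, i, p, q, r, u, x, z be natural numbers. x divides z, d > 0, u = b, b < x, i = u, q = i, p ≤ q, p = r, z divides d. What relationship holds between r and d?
r < d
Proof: q = i and i = u, hence q = u. Since u = b, q = b. From p = r and p ≤ q, r ≤ q. Since q = b, r ≤ b. Since b < x, r < x. x divides z and z divides d, thus x divides d. d > 0, so x ≤ d. Since r < x, r < d.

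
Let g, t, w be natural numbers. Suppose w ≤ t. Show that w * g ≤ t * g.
Since w ≤ t, by multiplying by a non-negative, w * g ≤ t * g.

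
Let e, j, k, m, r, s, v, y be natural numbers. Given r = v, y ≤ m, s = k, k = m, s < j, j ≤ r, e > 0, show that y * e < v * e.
From s = k and k = m, s = m. Since s < j, m < j. y ≤ m, so y < j. j ≤ r, so y < r. r = v, so y < v. e > 0, so y * e < v * e.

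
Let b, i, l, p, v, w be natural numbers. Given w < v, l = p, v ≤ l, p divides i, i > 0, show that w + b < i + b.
l = p and v ≤ l, thus v ≤ p. Since w < v, w < p. Because p divides i and i > 0, p ≤ i. w < p, so w < i. Then w + b < i + b.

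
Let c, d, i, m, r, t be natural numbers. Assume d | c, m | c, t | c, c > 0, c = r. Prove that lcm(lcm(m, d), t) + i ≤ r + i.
Since m | c and d | c, lcm(m, d) | c. t | c, so lcm(lcm(m, d), t) | c. c > 0, so lcm(lcm(m, d), t) ≤ c. c = r, so lcm(lcm(m, d), t) ≤ r. Then lcm(lcm(m, d), t) + i ≤ r + i.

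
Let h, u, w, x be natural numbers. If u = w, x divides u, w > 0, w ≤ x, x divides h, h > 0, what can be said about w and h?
w ≤ h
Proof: u = w and x divides u, therefore x divides w. Since w > 0, x ≤ w. Since w ≤ x, x = w. x divides h, so w divides h. From h > 0, w ≤ h.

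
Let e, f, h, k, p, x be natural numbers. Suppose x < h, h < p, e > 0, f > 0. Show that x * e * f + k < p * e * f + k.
Because x < h and h < p, x < p. Because e > 0, x * e < p * e. f > 0, so x * e * f < p * e * f. Then x * e * f + k < p * e * f + k.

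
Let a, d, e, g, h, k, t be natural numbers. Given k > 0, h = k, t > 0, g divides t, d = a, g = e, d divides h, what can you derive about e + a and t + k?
e + a ≤ t + k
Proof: Because g divides t and t > 0, g ≤ t. From g = e, e ≤ t. d = a and d divides h, so a divides h. Since h = k, a divides k. Since k > 0, a ≤ k. From e ≤ t, e + a ≤ t + k.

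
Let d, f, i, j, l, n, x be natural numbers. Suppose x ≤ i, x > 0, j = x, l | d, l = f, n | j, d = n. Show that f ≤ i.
d = n and l | d, therefore l | n. j = x and n | j, thus n | x. Since l | n, l | x. x > 0, so l ≤ x. l = f, so f ≤ x. x ≤ i, so f ≤ i.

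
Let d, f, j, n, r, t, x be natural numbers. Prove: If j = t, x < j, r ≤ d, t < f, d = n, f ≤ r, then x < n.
Because j = t and x < j, x < t. t < f and f ≤ r, so t < r. x < t, so x < r. Since d = n and r ≤ d, r ≤ n. x < r, so x < n.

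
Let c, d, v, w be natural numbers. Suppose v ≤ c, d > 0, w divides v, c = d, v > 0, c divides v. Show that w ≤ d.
c divides v and v > 0, so c ≤ v. v ≤ c, so v = c. c = d, so v = d. w divides v, so w divides d. d > 0, so w ≤ d.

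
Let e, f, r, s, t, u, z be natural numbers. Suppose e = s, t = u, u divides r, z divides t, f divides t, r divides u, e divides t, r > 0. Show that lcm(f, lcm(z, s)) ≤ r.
u divides r and r divides u, thus u = r. Since t = u, t = r. Since e = s and e divides t, s divides t. Since z divides t, lcm(z, s) divides t. f divides t, so lcm(f, lcm(z, s)) divides t. t = r, so lcm(f, lcm(z, s)) divides r. r > 0, so lcm(f, lcm(z, s)) ≤ r.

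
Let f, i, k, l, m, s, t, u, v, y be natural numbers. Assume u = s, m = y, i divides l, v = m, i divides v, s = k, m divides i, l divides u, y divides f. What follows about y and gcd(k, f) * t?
y divides gcd(k, f) * t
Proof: u = s and s = k, thus u = k. Since v = m and i divides v, i divides m. Since m divides i, i = m. m = y, so i = y. Because i divides l and l divides u, i divides u. Since i = y, y divides u. u = k, so y divides k. Since y divides f, y divides gcd(k, f). Then y divides gcd(k, f) * t.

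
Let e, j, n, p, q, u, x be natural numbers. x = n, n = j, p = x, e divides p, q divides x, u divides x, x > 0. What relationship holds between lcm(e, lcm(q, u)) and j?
lcm(e, lcm(q, u)) ≤ j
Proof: Since x = n and n = j, x = j. p = x and e divides p, hence e divides x. Since q divides x and u divides x, lcm(q, u) divides x. From e divides x, lcm(e, lcm(q, u)) divides x. x > 0, so lcm(e, lcm(q, u)) ≤ x. Since x = j, lcm(e, lcm(q, u)) ≤ j.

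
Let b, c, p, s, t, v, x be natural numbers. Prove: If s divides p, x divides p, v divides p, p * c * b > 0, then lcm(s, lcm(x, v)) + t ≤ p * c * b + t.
Because x divides p and v divides p, lcm(x, v) divides p. s divides p, so lcm(s, lcm(x, v)) divides p. Then lcm(s, lcm(x, v)) divides p * c. Then lcm(s, lcm(x, v)) divides p * c * b. p * c * b > 0, so lcm(s, lcm(x, v)) ≤ p * c * b. Then lcm(s, lcm(x, v)) + t ≤ p * c * b + t.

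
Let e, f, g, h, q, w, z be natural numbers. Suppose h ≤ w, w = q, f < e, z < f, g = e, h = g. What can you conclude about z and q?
z < q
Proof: z < f and f < e, therefore z < e. h = g and g = e, thus h = e. h ≤ w, so e ≤ w. Since z < e, z < w. Since w = q, z < q.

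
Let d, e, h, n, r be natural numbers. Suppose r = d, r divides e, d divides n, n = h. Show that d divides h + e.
n = h and d divides n, hence d divides h. Because r = d and r divides e, d divides e. Since d divides h, d divides h + e.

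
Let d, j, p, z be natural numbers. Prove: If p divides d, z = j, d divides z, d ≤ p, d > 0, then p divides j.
p divides d and d > 0, so p ≤ d. Since d ≤ p, d = p. z = j and d divides z, therefore d divides j. d = p, so p divides j.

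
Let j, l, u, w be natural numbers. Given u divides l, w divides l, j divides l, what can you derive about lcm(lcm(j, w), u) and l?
lcm(lcm(j, w), u) divides l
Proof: j divides l and w divides l, thus lcm(j, w) divides l. Since u divides l, lcm(lcm(j, w), u) divides l.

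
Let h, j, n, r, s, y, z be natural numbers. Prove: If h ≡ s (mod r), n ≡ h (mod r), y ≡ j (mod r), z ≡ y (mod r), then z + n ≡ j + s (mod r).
z ≡ y (mod r) and y ≡ j (mod r), therefore z ≡ j (mod r). From n ≡ h (mod r) and h ≡ s (mod r), n ≡ s (mod r). z ≡ j (mod r), so z + n ≡ j + s (mod r).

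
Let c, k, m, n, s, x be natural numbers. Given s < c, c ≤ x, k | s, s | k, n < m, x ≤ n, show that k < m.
s | k and k | s, therefore s = k. s < c and c ≤ x, therefore s < x. s = k, so k < x. x ≤ n and n < m, thus x < m. Since k < x, k < m.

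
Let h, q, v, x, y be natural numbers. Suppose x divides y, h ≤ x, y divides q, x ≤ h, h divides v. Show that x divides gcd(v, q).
From h ≤ x and x ≤ h, h = x. Since h divides v, x divides v. x divides y and y divides q, thus x divides q. x divides v, so x divides gcd(v, q).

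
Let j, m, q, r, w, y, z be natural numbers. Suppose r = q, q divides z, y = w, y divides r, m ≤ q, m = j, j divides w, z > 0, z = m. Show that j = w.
q divides z and z > 0, so q ≤ z. Since z = m, q ≤ m. m ≤ q, so q = m. Since m = j, q = j. r = q and y divides r, therefore y divides q. y = w, so w divides q. q = j, so w divides j. Since j divides w, j = w.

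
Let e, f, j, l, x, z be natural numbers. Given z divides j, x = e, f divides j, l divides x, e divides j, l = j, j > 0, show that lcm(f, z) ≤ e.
x = e and l divides x, hence l divides e. Since l = j, j divides e. e divides j, so j = e. From f divides j and z divides j, lcm(f, z) divides j. Since j > 0, lcm(f, z) ≤ j. Since j = e, lcm(f, z) ≤ e.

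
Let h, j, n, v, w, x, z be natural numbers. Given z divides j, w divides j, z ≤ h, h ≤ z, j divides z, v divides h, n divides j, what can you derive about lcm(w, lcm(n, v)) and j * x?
lcm(w, lcm(n, v)) divides j * x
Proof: Since h ≤ z and z ≤ h, h = z. z divides j and j divides z, therefore z = j. Since h = z, h = j. v divides h, so v divides j. Since n divides j, lcm(n, v) divides j. Since w divides j, lcm(w, lcm(n, v)) divides j. Then lcm(w, lcm(n, v)) divides j * x.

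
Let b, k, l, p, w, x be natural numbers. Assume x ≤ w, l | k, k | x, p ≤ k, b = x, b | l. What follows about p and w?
p ≤ w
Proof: From b = x and b | l, x | l. l | k, so x | k. k | x, so k = x. Since p ≤ k, p ≤ x. Since x ≤ w, p ≤ w.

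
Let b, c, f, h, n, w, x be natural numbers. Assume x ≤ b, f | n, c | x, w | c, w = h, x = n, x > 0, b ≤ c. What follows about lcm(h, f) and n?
lcm(h, f) | n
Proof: c | x and x > 0, therefore c ≤ x. x ≤ b and b ≤ c, so x ≤ c. Since c ≤ x, c = x. Since x = n, c = n. w = h and w | c, thus h | c. Since c = n, h | n. From f | n, lcm(h, f) | n.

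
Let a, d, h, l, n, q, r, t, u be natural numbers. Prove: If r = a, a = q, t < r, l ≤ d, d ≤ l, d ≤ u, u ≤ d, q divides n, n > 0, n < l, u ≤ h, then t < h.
r = a and a = q, therefore r = q. Since t < r, t < q. Since l ≤ d and d ≤ l, l = d. From d ≤ u and u ≤ d, d = u. From l = d, l = u. q divides n and n > 0, therefore q ≤ n. Since n < l, q < l. l = u, so q < u. Since u ≤ h, q < h. t < q, so t < h.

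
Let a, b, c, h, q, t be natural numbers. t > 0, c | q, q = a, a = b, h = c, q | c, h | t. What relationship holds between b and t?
b ≤ t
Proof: q = a and a = b, so q = b. c | q and q | c, therefore c = q. Since h = c and h | t, c | t. c = q, so q | t. From t > 0, q ≤ t. q = b, so b ≤ t.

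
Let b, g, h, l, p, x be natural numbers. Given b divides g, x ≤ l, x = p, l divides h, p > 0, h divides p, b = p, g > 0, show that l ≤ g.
x = p and x ≤ l, hence p ≤ l. Because l divides h and h divides p, l divides p. Since p > 0, l ≤ p. p ≤ l, so p = l. From b = p, b = l. Because b divides g and g > 0, b ≤ g. Since b = l, l ≤ g.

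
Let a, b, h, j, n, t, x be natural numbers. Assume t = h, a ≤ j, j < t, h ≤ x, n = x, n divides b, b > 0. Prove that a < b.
Since a ≤ j and j < t, a < t. Because t = h, a < h. Since h ≤ x, a < x. From n divides b and b > 0, n ≤ b. n = x, so x ≤ b. Since a < x, a < b.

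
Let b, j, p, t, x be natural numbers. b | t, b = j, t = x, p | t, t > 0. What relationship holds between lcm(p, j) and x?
lcm(p, j) ≤ x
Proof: From b = j and b | t, j | t. p | t, so lcm(p, j) | t. Since t > 0, lcm(p, j) ≤ t. Since t = x, lcm(p, j) ≤ x.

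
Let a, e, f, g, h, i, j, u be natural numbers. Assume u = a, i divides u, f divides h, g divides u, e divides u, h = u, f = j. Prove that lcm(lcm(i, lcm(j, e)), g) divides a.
From h = u and f divides h, f divides u. f = j, so j divides u. e divides u, so lcm(j, e) divides u. i divides u, so lcm(i, lcm(j, e)) divides u. Since g divides u, lcm(lcm(i, lcm(j, e)), g) divides u. From u = a, lcm(lcm(i, lcm(j, e)), g) divides a.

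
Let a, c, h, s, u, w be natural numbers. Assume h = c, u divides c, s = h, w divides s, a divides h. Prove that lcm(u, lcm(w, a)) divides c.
Since s = h and w divides s, w divides h. a divides h, so lcm(w, a) divides h. h = c, so lcm(w, a) divides c. Since u divides c, lcm(u, lcm(w, a)) divides c.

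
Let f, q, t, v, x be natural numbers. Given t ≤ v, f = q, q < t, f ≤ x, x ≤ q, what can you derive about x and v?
x < v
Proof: f = q and f ≤ x, hence q ≤ x. Because x ≤ q, q = x. Because q < t and t ≤ v, q < v. q = x, so x < v.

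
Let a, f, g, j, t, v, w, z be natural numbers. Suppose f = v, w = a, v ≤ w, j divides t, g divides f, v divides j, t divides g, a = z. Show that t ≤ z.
Because w = a and a = z, w = z. Since v divides j and j divides t, v divides t. t divides g and g divides f, so t divides f. Since f = v, t divides v. From v divides t, v = t. Since v ≤ w, t ≤ w. w = z, so t ≤ z.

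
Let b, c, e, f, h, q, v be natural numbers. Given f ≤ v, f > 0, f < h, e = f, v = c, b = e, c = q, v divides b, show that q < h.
v = c and c = q, therefore v = q. Since b = e and e = f, b = f. Because v divides b, v divides f. Since f > 0, v ≤ f. Since f ≤ v, f = v. Since f < h, v < h. v = q, so q < h.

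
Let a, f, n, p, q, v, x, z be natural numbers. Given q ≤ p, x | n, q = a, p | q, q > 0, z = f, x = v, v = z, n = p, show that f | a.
From v = z and z = f, v = f. p | q and q > 0, so p ≤ q. Since q ≤ p, p = q. Since q = a, p = a. n = p and x | n, therefore x | p. Since x = v, v | p. Since p = a, v | a. Since v = f, f | a.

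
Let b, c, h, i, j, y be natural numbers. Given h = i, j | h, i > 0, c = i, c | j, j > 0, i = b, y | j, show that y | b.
h = i and j | h, therefore j | i. Since i > 0, j ≤ i. Because c = i and c | j, i | j. Since j > 0, i ≤ j. Since j ≤ i, j = i. Since i = b, j = b. y | j, so y | b.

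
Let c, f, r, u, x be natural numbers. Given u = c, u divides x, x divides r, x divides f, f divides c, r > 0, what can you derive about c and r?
c ≤ r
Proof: Because x divides f and f divides c, x divides c. From u = c and u divides x, c divides x. From x divides c, x = c. x divides r, so c divides r. r > 0, so c ≤ r.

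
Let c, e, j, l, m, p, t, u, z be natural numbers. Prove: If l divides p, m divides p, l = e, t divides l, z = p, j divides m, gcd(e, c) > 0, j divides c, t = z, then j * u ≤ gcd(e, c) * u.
From t = z and z = p, t = p. Since t divides l, p divides l. From l divides p, p = l. j divides m and m divides p, so j divides p. Since p = l, j divides l. Since l = e, j divides e. From j divides c, j divides gcd(e, c). gcd(e, c) > 0, so j ≤ gcd(e, c). By multiplying by a non-negative, j * u ≤ gcd(e, c) * u.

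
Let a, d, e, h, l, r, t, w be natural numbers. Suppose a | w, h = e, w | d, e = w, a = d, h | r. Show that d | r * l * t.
h = e and e = w, thus h = w. Because a = d and a | w, d | w. Since w | d, w = d. h = w, so h = d. Since h | r, d | r. Then d | r * l. Then d | r * l * t.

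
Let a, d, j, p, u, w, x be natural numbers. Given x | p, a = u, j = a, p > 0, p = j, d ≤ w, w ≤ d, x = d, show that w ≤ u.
d ≤ w and w ≤ d, hence d = w. Because j = a and a = u, j = u. Because x = d and x | p, d | p. p > 0, so d ≤ p. Since p = j, d ≤ j. Since j = u, d ≤ u. Since d = w, w ≤ u.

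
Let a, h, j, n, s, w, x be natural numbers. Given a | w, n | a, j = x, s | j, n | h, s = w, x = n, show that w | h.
Because n | a and a | w, n | w. Because j = x and s | j, s | x. From x = n, s | n. s = w, so w | n. n | w, so n = w. Since n | h, w | h.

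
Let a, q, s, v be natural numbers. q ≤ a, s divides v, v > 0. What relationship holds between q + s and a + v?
q + s ≤ a + v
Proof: s divides v and v > 0, so s ≤ v. Since q ≤ a, q + s ≤ a + v.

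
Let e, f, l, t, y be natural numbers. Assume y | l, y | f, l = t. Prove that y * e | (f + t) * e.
From l = t and y | l, y | t. y | f, so y | f + t. Then y * e | (f + t) * e.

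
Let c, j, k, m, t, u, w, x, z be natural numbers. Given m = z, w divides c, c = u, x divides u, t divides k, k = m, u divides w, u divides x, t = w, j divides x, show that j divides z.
u divides x and x divides u, thus u = x. c = u and w divides c, hence w divides u. Since u divides w, w = u. Because k = m and t divides k, t divides m. From t = w, w divides m. Since w = u, u divides m. m = z, so u divides z. Since u = x, x divides z. j divides x, so j divides z.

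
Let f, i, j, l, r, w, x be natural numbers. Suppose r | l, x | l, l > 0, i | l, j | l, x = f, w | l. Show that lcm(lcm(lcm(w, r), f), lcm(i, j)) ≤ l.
From w | l and r | l, lcm(w, r) | l. x = f and x | l, thus f | l. lcm(w, r) | l, so lcm(lcm(w, r), f) | l. Because i | l and j | l, lcm(i, j) | l. Since lcm(lcm(w, r), f) | l, lcm(lcm(lcm(w, r), f), lcm(i, j)) | l. l > 0, so lcm(lcm(lcm(w, r), f), lcm(i, j)) ≤ l.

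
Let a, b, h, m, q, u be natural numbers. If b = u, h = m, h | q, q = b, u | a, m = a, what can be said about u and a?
u = a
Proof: h = m and m = a, hence h = a. From q = b and b = u, q = u. Since h | q, h | u. Since h = a, a | u. u | a, so u = a.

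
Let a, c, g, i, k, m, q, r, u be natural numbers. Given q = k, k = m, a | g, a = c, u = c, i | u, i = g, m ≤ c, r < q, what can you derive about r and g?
r < g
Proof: q = k and r < q, thus r < k. From k = m, r < m. Because a = c and a | g, c | g. u = c and i | u, hence i | c. Since i = g, g | c. Since c | g, c = g. Since m ≤ c, m ≤ g. r < m, so r < g.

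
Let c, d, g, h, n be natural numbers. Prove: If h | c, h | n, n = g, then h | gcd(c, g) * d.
n = g and h | n, therefore h | g. From h | c, h | gcd(c, g). Then h | gcd(c, g) * d.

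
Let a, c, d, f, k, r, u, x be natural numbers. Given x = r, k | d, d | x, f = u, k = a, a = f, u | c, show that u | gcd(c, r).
k = a and a = f, so k = f. k | d and d | x, so k | x. k = f, so f | x. Since x = r, f | r. Because f = u, u | r. u | c, so u | gcd(c, r).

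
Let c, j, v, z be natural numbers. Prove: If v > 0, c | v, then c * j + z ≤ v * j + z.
c | v and v > 0, thus c ≤ v. Then c * j ≤ v * j. Then c * j + z ≤ v * j + z.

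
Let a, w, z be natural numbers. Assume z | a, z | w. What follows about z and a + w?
z | a + w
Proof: z | a and z | w. By divisibility of sums, z | a + w.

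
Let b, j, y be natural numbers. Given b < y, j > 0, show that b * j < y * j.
Since b < y and j > 0, by multiplying by a positive, b * j < y * j.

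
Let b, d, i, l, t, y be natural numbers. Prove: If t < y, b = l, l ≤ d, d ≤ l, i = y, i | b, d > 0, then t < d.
From l ≤ d and d ≤ l, l = d. Since b = l, b = d. Because i = y and i | b, y | b. Since b = d, y | d. Because d > 0, y ≤ d. Since t < y, t < d.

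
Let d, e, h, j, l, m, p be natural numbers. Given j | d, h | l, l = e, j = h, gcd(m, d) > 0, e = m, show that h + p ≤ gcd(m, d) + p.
From l = e and e = m, l = m. Since h | l, h | m. From j = h and j | d, h | d. h | m, so h | gcd(m, d). gcd(m, d) > 0, so h ≤ gcd(m, d). Then h + p ≤ gcd(m, d) + p.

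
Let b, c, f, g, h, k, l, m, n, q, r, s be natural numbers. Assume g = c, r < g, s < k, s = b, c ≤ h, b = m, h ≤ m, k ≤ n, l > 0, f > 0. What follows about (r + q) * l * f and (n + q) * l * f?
(r + q) * l * f < (n + q) * l * f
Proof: From g = c and r < g, r < c. c ≤ h and h ≤ m, hence c ≤ m. s = b and b = m, thus s = m. Since s < k, m < k. Since c ≤ m, c < k. k ≤ n, so c < n. Since r < c, r < n. Then r + q < n + q. Since l > 0, (r + q) * l < (n + q) * l. f > 0, so (r + q) * l * f < (n + q) * l * f.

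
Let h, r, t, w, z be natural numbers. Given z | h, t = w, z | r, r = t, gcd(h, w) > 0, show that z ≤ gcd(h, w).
r = t and t = w, so r = w. From z | r, z | w. Since z | h, z | gcd(h, w). From gcd(h, w) > 0, z ≤ gcd(h, w).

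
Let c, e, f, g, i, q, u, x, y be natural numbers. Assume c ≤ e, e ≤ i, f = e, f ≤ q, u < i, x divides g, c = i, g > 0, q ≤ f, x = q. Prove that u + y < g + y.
c = i and c ≤ e, therefore i ≤ e. From e ≤ i, i = e. u < i, so u < e. Since q ≤ f and f ≤ q, q = f. Since f = e, q = e. Since x = q and x divides g, q divides g. q = e, so e divides g. g > 0, so e ≤ g. u < e, so u < g. Then u + y < g + y.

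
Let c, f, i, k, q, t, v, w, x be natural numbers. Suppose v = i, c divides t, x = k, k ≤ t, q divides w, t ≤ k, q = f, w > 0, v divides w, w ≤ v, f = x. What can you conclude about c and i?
c divides i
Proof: f = x and x = k, therefore f = k. Since k ≤ t and t ≤ k, k = t. Because f = k, f = t. v divides w and w > 0, hence v ≤ w. Since w ≤ v, w = v. Because q = f and q divides w, f divides w. From w = v, f divides v. f = t, so t divides v. v = i, so t divides i. Since c divides t, c divides i.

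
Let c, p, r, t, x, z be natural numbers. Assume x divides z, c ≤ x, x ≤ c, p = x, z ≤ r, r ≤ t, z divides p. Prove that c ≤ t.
p = x and z divides p, therefore z divides x. Since x divides z, z = x. x ≤ c and c ≤ x, therefore x = c. Since z = x, z = c. z ≤ r, so c ≤ r. r ≤ t, so c ≤ t.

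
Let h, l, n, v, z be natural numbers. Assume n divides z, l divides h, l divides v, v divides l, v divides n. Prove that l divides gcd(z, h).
Because v divides l and l divides v, v = l. Since v divides n and n divides z, v divides z. Since v = l, l divides z. Since l divides h, l divides gcd(z, h).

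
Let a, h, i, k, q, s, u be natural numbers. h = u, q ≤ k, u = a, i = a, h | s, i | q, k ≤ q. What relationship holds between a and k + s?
a | k + s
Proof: q ≤ k and k ≤ q, hence q = k. Since i = a and i | q, a | q. Since q = k, a | k. Because h = u and h | s, u | s. Since u = a, a | s. Since a | k, a | k + s.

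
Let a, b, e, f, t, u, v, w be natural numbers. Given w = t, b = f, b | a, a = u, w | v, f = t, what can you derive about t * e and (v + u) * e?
t * e | (v + u) * e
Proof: Because w = t and w | v, t | v. b = f and f = t, hence b = t. From b | a, t | a. Because a = u, t | u. t | v, so t | v + u. Then t * e | (v + u) * e.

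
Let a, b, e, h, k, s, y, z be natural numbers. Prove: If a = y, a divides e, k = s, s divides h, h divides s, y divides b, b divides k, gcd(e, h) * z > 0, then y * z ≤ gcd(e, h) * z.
a = y and a divides e, hence y divides e. s divides h and h divides s, hence s = h. Because k = s, k = h. y divides b and b divides k, therefore y divides k. k = h, so y divides h. y divides e, so y divides gcd(e, h). Then y * z divides gcd(e, h) * z. Since gcd(e, h) * z > 0, y * z ≤ gcd(e, h) * z.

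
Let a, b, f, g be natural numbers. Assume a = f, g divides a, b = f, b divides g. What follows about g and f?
g = f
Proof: a = f and g divides a, hence g divides f. Since b = f and b divides g, f divides g. From g divides f, g = f.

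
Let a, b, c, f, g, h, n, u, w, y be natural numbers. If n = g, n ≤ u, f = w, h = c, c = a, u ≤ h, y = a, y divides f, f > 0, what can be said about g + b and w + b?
g + b ≤ w + b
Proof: n = g and n ≤ u, therefore g ≤ u. h = c and c = a, hence h = a. Since u ≤ h, u ≤ a. Since y = a and y divides f, a divides f. f > 0, so a ≤ f. Since u ≤ a, u ≤ f. f = w, so u ≤ w. Since g ≤ u, g ≤ w. Then g + b ≤ w + b.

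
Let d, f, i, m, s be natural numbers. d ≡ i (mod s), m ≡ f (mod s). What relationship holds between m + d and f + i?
m + d ≡ f + i (mod s)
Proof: m ≡ f (mod s) and d ≡ i (mod s). By adding congruences, m + d ≡ f + i (mod s).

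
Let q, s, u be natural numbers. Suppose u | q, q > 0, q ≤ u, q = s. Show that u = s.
u | q and q > 0, thus u ≤ q. From q ≤ u, u = q. q = s, so u = s.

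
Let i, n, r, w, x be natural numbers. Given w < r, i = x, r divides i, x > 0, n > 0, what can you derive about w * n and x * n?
w * n < x * n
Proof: Since i = x and r divides i, r divides x. From x > 0, r ≤ x. From w < r, w < x. Using n > 0 and multiplying by a positive, w * n < x * n.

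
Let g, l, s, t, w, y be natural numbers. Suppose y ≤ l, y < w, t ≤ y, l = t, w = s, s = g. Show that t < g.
Since l = t and y ≤ l, y ≤ t. From t ≤ y, y = t. Since w = s and s = g, w = g. Since y < w, y < g. Since y = t, t < g.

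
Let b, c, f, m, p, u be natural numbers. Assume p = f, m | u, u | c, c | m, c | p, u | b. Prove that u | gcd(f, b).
c | m and m | u, therefore c | u. From u | c, c = u. p = f and c | p, so c | f. c = u, so u | f. u | b, so u | gcd(f, b).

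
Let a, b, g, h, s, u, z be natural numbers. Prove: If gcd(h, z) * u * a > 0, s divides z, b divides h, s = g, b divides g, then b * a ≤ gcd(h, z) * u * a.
s = g and s divides z, hence g divides z. Since b divides g, b divides z. From b divides h, b divides gcd(h, z). Then b divides gcd(h, z) * u. Then b * a divides gcd(h, z) * u * a. Since gcd(h, z) * u * a > 0, b * a ≤ gcd(h, z) * u * a.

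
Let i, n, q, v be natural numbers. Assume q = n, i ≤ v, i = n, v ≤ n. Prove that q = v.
Since i = n and i ≤ v, n ≤ v. v ≤ n, so n = v. q = n, so q = v.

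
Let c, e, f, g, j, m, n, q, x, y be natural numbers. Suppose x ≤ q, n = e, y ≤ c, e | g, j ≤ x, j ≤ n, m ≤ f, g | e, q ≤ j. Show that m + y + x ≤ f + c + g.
From m ≤ f and y ≤ c, m + y ≤ f + c. From x ≤ q and q ≤ j, x ≤ j. j ≤ x, so j = x. Since e | g and g | e, e = g. Since n = e, n = g. Since j ≤ n, j ≤ g. Since j = x, x ≤ g. Since m + y ≤ f + c, m + y + x ≤ f + c + g.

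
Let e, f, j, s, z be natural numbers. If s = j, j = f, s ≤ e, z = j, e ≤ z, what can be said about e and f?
e = f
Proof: z = j and e ≤ z, thus e ≤ j. From s = j and s ≤ e, j ≤ e. e ≤ j, so e = j. j = f, so e = f.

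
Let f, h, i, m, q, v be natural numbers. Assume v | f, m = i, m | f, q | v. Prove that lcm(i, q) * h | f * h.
m = i and m | f, therefore i | f. q | v and v | f, hence q | f. i | f, so lcm(i, q) | f. Then lcm(i, q) * h | f * h.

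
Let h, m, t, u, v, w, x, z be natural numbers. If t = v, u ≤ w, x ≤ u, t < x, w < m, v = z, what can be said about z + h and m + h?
z + h < m + h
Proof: t = v and v = z, thus t = z. From t < x and x ≤ u, t < u. u ≤ w, so t < w. t = z, so z < w. Because w < m, z < m. Then z + h < m + h.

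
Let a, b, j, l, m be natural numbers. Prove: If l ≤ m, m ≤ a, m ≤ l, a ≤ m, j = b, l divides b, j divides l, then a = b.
From a ≤ m and m ≤ a, a = m. Since m ≤ l and l ≤ m, m = l. From a = m, a = l. Since j = b and j divides l, b divides l. Since l divides b, l = b. a = l, so a = b.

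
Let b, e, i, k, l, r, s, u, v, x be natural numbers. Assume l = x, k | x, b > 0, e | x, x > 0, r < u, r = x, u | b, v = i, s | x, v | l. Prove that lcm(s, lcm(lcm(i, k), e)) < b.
Since l = x and v | l, v | x. Since v = i, i | x. k | x, so lcm(i, k) | x. From e | x, lcm(lcm(i, k), e) | x. Since s | x, lcm(s, lcm(lcm(i, k), e)) | x. x > 0, so lcm(s, lcm(lcm(i, k), e)) ≤ x. r = x and r < u, thus x < u. u | b and b > 0, so u ≤ b. Since x < u, x < b. Since lcm(s, lcm(lcm(i, k), e)) ≤ x, lcm(s, lcm(lcm(i, k), e)) < b.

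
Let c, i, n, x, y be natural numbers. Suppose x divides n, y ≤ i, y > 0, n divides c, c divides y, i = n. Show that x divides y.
Because n divides c and c divides y, n divides y. Since y > 0, n ≤ y. i = n and y ≤ i, thus y ≤ n. n ≤ y, so n = y. x divides n, so x divides y.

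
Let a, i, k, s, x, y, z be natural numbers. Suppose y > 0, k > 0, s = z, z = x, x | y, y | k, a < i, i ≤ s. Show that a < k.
Because s = z and z = x, s = x. a < i and i ≤ s, hence a < s. Because s = x, a < x. x | y and y > 0, thus x ≤ y. Since y | k and k > 0, y ≤ k. Since x ≤ y, x ≤ k. Since a < x, a < k.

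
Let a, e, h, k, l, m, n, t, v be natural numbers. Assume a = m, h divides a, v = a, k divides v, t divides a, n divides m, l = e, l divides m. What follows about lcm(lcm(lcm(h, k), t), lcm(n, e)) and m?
lcm(lcm(lcm(h, k), t), lcm(n, e)) divides m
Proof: v = a and k divides v, thus k divides a. h divides a, so lcm(h, k) divides a. t divides a, so lcm(lcm(h, k), t) divides a. From a = m, lcm(lcm(h, k), t) divides m. l = e and l divides m, hence e divides m. Since n divides m, lcm(n, e) divides m. Since lcm(lcm(h, k), t) divides m, lcm(lcm(lcm(h, k), t), lcm(n, e)) divides m.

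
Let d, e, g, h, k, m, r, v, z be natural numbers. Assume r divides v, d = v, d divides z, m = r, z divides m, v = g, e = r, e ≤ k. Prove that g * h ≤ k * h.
d = v and d divides z, hence v divides z. m = r and z divides m, hence z divides r. Since v divides z, v divides r. r divides v, so r = v. Since v = g, r = g. e = r and e ≤ k, so r ≤ k. Since r = g, g ≤ k. By multiplying by a non-negative, g * h ≤ k * h.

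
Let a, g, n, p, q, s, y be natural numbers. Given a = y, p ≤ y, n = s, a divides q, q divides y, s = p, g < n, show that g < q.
a = y and a divides q, therefore y divides q. q divides y, so y = q. n = s and s = p, therefore n = p. Since g < n, g < p. Since p ≤ y, g < y. Since y = q, g < q.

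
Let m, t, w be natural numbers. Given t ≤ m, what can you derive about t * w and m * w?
t * w ≤ m * w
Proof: Since t ≤ m, by multiplying by a non-negative, t * w ≤ m * w.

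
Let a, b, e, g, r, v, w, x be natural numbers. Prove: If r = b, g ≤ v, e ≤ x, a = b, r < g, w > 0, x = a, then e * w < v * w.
From x = a and a = b, x = b. From e ≤ x, e ≤ b. r = b and r < g, thus b < g. From e ≤ b, e < g. g ≤ v, so e < v. Since w > 0, by multiplying by a positive, e * w < v * w.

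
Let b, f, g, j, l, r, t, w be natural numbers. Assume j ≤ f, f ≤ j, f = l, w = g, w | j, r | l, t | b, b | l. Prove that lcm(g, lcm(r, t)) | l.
j ≤ f and f ≤ j, so j = f. Since f = l, j = l. w = g and w | j, therefore g | j. Since j = l, g | l. From t | b and b | l, t | l. r | l, so lcm(r, t) | l. Because g | l, lcm(g, lcm(r, t)) | l.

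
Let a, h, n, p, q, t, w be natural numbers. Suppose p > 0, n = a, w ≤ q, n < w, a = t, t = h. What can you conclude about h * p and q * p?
h * p < q * p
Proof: a = t and t = h, thus a = h. Since n = a, n = h. Because n < w and w ≤ q, n < q. n = h, so h < q. Since p > 0, by multiplying by a positive, h * p < q * p.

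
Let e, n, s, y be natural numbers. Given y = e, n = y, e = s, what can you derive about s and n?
s = n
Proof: n = y and y = e, thus n = e. Since e = s, n = s. Then s = n.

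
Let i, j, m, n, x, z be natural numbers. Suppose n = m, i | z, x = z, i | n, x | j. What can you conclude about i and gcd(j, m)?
i | gcd(j, m)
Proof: Because x = z and x | j, z | j. Because i | z, i | j. n = m and i | n, so i | m. i | j, so i | gcd(j, m).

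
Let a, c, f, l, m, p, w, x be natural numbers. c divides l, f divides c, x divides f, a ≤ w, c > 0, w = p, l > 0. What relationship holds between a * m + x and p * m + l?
a * m + x ≤ p * m + l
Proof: Because w = p and a ≤ w, a ≤ p. By multiplying by a non-negative, a * m ≤ p * m. Since x divides f and f divides c, x divides c. Since c > 0, x ≤ c. Since c divides l and l > 0, c ≤ l. Since x ≤ c, x ≤ l. a * m ≤ p * m, so a * m + x ≤ p * m + l.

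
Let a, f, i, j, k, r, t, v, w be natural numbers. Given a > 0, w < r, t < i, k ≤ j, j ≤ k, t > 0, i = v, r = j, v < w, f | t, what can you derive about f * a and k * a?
f * a < k * a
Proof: From j ≤ k and k ≤ j, j = k. r = j, so r = k. f | t and t > 0, therefore f ≤ t. Since i = v and t < i, t < v. Since v < w, t < w. w < r, so t < r. f ≤ t, so f < r. r = k, so f < k. Since a > 0, f * a < k * a.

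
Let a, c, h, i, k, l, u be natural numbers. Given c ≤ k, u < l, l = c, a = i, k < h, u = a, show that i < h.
Because u = a and a = i, u = i. l = c and u < l, so u < c. c ≤ k, so u < k. k < h, so u < h. u = i, so i < h.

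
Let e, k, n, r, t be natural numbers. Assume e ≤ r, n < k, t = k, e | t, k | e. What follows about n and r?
n < r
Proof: t = k and e | t, thus e | k. k | e, so e = k. From e ≤ r, k ≤ r. n < k, so n < r.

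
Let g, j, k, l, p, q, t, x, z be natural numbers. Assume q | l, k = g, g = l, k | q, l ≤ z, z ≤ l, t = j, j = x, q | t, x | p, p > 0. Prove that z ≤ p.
Because k = g and g = l, k = l. From k | q, l | q. Since q | l, q = l. l ≤ z and z ≤ l, hence l = z. q = l, so q = z. Because t = j and j = x, t = x. q | t, so q | x. Since x | p, q | p. Since p > 0, q ≤ p. q = z, so z ≤ p.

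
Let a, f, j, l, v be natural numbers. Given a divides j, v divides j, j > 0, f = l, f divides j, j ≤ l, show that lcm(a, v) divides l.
f divides j and j > 0, therefore f ≤ j. f = l, so l ≤ j. j ≤ l, so j = l. From a divides j and v divides j, lcm(a, v) divides j. j = l, so lcm(a, v) divides l.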